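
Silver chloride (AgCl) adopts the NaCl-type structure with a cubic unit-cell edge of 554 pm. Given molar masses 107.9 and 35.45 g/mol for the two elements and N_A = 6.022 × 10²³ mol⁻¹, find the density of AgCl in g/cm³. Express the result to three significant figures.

The NaCl-type structure contains Z = 4 formula units per cell; M(AgCl) = 107.9 + 35.45 = 143.35 g/mol.
a³ = (5.540 × 10^-8 cm)³ = 1.700 × 10^-22 cm³.
ρ = 4 × 143.35 / (6.022 × 10²³ × 1.700 × 10^-22) = 5.600 g/cm³.

5.60 g/cm³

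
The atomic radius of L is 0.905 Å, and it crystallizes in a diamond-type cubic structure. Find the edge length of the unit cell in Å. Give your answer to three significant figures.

4.18 Å

In a diamond cubic lattice, nearest neighbors lie along the body diagonal with √3·a = 8r.
a = 8r/√3 = 8 × 0.905 / 1.7321 = 4.18 Å.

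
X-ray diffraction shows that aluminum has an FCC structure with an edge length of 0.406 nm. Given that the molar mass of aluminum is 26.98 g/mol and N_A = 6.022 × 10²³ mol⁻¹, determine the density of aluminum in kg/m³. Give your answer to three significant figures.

2680 kg/m³

An FCC unit cell contains Z = 4 atoms.
Cell volume: a³ = (0.406 nm)³ = (4.060 × 10^-8 cm)³ = 6.692 × 10^-23 cm³.
ρ = Z·M/(N_A·a³) = 4 × 26.98 / (6.022 × 10²³ × 6.692 × 10^-23) = 2.678 g/cm³ = 2680 kg/m³.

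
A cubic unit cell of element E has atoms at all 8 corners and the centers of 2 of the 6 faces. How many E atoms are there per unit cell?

Corner atoms are shared by 8 cells (1/8 each), face atoms by 2 (1/2 each).
Net atoms = 8 × 1/8 + 2 × 1/2 = 1 + 1 = 2.

2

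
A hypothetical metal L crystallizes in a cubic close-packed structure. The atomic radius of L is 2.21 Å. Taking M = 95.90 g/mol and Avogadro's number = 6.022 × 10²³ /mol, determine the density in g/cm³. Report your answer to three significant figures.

2.61 g/cm³

In an FCC lattice, atoms touch along the face diagonal, so √2·a = 4r, giving a = 6.251 Å = 6.251 × 10^-8 cm.
With Z = 4, ρ = Z·M/(N_A·a³) = 4 × 95.90 / (6.022 × 10²³ × 2.442 × 10^-22) = 2.608 g/cm³.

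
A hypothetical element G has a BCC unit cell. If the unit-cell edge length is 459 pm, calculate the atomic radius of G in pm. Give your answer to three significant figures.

In a BCC lattice, atoms touch along the body diagonal, so √3·a = 4r.
r = √3·a/4 = 1.7321 × 459 / 4 = 199 pm.

199 pm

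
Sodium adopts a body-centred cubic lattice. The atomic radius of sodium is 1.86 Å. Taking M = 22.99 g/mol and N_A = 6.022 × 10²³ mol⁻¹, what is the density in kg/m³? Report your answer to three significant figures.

963 kg/m³

In a BCC lattice, atoms touch along the body diagonal, so √3·a = 4r, giving a = 4.295 Å = 4.295 × 10^-8 cm.
With Z = 2, ρ = Z·M/(N_A·a³) = 2 × 22.99 / (6.022 × 10²³ × 7.926 × 10^-23) = 0.9634 g/cm³ = 963 kg/m³.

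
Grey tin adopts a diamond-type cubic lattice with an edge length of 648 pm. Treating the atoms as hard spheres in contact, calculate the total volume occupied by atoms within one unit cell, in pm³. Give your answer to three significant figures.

In a diamond cubic lattice nearest neighbors lie along the body diagonal with √3·a = 8r, so r = 0.2165a = 140.3 pm.
V_atoms = Z × (4/3)πr³ = 8 × (4/3)π × (140.3)³ = 9.25 × 10^7 pm³.

9.25 × 10^7 pm³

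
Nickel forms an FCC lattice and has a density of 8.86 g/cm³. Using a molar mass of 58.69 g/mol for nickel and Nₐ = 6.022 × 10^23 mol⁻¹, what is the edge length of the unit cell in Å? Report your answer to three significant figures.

3.53 Å

With Z = 4 atoms per FCC cell, a³ = Z·M/(N_A·ρ) = 4 × 58.69 / (6.022 × 10²³ × 8.860 g/cm³) = 4.400 × 10^-23 cm³.
a = (4.400 × 10^-23)^(1/3) = 3.530 × 10^-8 cm = 3.53 Å.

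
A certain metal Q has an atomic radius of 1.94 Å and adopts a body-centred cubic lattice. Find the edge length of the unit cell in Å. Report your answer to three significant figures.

4.48 Å

In a BCC lattice, atoms touch along the body diagonal, so √3·a = 4r.
a = 4r/√3 = 4 × 1.94 / 1.7321 = 4.48 Å.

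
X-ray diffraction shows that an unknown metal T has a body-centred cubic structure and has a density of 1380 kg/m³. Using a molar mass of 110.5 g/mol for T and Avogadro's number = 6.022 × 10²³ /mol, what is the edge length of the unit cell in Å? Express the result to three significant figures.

With Z = 2 atoms per BCC cell, a³ = Z·M/(N_A·ρ) = 2 × 110.5 / (6.022 × 10²³ × 1.380 g/cm³) = 2.659 × 10^-22 cm³.
a = (2.659 × 10^-22)^(1/3) = 6.431 × 10^-8 cm = 6.43 Å.

6.43 Å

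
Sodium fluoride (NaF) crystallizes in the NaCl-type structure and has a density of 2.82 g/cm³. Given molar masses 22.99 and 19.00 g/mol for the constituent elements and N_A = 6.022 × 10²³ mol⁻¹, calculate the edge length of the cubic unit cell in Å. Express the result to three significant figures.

M(NaF) = 41.99 g/mol; Z = 4 formula units per cell.
a³ = Z·M/(N_A·ρ) = 4 × 41.99 / (6.022 × 10²³ × 2.82) = 9.890 × 10^-23 cm³, so a = 4.625 × 10^-8 cm = 4.62 Å.

4.62 Å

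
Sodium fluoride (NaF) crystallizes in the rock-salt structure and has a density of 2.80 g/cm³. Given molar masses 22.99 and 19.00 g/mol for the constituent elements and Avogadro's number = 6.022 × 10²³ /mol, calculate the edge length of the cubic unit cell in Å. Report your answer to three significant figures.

M(NaF) = 41.99 g/mol; Z = 4 formula units per cell.
a³ = Z·M/(N_A·ρ) = 4 × 41.99 / (6.022 × 10²³ × 2.80) = 9.961 × 10^-23 cm³, so a = 4.636 × 10^-8 cm = 4.64 Å.

4.64 Å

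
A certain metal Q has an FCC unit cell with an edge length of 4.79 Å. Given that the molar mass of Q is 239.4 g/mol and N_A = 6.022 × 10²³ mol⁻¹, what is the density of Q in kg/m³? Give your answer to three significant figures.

An FCC unit cell contains Z = 4 atoms.
Cell volume: a³ = (4.79 Å)³ = (4.790 × 10^-8 cm)³ = 1.099 × 10^-22 cm³.
ρ = Z·M/(N_A·a³) = 4 × 239.4 / (6.022 × 10²³ × 1.099 × 10^-22) = 14.47 g/cm³ = 14500 kg/m³.

14500 kg/m³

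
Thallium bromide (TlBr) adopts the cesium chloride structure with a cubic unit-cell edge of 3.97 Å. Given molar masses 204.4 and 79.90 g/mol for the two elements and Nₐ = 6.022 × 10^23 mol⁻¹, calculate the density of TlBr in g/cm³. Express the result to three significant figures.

The cesium chloride structure contains Z = 1 formula unit per cell; M(TlBr) = 204.4 + 79.90 = 284.3 g/mol.
a³ = (3.970 × 10^-8 cm)³ = 6.257 × 10^-23 cm³.
ρ = 1 × 284.3 / (6.022 × 10²³ × 6.257 × 10^-23) = 7.545 g/cm³.

7.55 g/cm³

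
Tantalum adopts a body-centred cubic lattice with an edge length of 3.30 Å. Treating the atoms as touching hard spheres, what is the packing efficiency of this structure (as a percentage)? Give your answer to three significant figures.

In a BCC lattice atoms touch along the body diagonal, so √3·a = 4r, so r = 0.4330a = 1.429 Å.
Packing fraction = Z·(4/3)πr³ / a³ = 2 × (4/3)π × (1.429)³ / (3.30)³ = 0.6802 = 68.0%.

68.0%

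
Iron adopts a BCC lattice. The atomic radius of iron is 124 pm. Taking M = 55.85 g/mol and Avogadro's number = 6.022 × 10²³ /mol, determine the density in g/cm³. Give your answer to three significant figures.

7.90 g/cm³

In a BCC lattice, atoms touch along the body diagonal, so √3·a = 4r, giving a = 286.4 pm = 2.864 × 10^-8 cm.
With Z = 2, ρ = Z·M/(N_A·a³) = 2 × 55.85 / (6.022 × 10²³ × 2.348 × 10^-23) = 7.899 g/cm³.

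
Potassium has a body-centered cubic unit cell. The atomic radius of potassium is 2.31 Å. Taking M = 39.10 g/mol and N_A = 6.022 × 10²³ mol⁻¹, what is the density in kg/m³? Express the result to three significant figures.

In a BCC lattice, atoms touch along the body diagonal, so √3·a = 4r, giving a = 5.335 Å = 5.335 × 10^-8 cm.
With Z = 2, ρ = Z·M/(N_A·a³) = 2 × 39.10 / (6.022 × 10²³ × 1.518 × 10^-22) = 0.8553 g/cm³ = 855 kg/m³.

855 kg/m³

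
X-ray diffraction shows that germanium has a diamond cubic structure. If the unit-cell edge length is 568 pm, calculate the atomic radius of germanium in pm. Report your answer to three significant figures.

123 pm

In a diamond cubic lattice, nearest neighbors lie along the body diagonal with √3·a = 8r.
r = √3·a/8 = 1.7321 × 568 / 8 = 123 pm.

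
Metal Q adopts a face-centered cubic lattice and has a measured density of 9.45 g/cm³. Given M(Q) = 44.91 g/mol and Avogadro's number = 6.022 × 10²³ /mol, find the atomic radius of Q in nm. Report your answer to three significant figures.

0.112 nm

For an FCC cell (Z = 4), a³ = Z·M/(N_A·ρ) = 4 × 44.91 / (6.022 × 10²³ × 9.450) = 3.157 × 10^-23 cm³, so a = 3.160 × 10^-8 cm = 0.3160 nm.
Atoms touch along the face diagonal, so √2·a = 4r, so r = 0.3536 × a = 0.112 nm.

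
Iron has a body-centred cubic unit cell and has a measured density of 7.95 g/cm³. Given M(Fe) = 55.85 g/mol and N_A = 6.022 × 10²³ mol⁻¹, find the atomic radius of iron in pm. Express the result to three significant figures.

For a BCC cell (Z = 2), a³ = Z·M/(N_A·ρ) = 2 × 55.85 / (6.022 × 10²³ × 7.950) = 2.333 × 10^-23 cm³, so a = 2.857 × 10^-8 cm = 285.7 pm.
Atoms touch along the body diagonal, so √3·a = 4r, so r = 0.4330 × a = 124 pm.

124 pm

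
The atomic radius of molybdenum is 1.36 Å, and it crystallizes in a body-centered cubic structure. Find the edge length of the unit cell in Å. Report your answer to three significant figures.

3.14 Å

In a BCC lattice, atoms touch along the body diagonal, so √3·a = 4r.
a = 4r/√3 = 4 × 1.36 / 1.7321 = 3.14 Å.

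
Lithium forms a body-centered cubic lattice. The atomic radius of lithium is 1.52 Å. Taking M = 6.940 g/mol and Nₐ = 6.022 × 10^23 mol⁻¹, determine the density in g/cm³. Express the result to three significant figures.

0.533 g/cm³

In a BCC lattice, atoms touch along the body diagonal, so √3·a = 4r, giving a = 3.510 Å = 3.510 × 10^-8 cm.
With Z = 2, ρ = Z·M/(N_A·a³) = 2 × 6.940 / (6.022 × 10²³ × 4.325 × 10^-23) = 0.5329 g/cm³.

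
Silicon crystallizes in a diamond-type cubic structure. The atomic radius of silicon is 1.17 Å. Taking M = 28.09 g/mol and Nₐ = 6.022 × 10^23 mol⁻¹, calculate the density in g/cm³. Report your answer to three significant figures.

In a diamond cubic lattice, nearest neighbors lie along the body diagonal with √3·a = 8r, giving a = 5.404 Å = 5.404 × 10^-8 cm.
With Z = 8, ρ = Z·M/(N_A·a³) = 8 × 28.09 / (6.022 × 10²³ × 1.578 × 10^-22) = 2.365 g/cm³.

2.36 g/cm³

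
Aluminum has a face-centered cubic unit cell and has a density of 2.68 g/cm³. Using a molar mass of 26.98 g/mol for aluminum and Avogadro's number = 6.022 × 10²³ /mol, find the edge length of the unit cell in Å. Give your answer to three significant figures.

With Z = 4 atoms per FCC cell, a³ = Z·M/(N_A·ρ) = 4 × 26.98 / (6.022 × 10²³ × 2.680 g/cm³) = 6.687 × 10^-23 cm³.
a = (6.687 × 10^-23)^(1/3) = 4.059 × 10^-8 cm = 4.06 Å.

4.06 Å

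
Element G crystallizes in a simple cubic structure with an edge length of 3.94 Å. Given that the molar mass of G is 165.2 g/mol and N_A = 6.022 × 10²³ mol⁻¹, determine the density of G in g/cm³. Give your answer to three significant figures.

A simple cubic unit cell contains Z = 1 atom.
Cell volume: a³ = (3.94 Å)³ = (3.940 × 10^-8 cm)³ = 6.116 × 10^-23 cm³.
ρ = Z·M/(N_A·a³) = 1 × 165.2 / (6.022 × 10²³ × 6.116 × 10^-23) = 4.485 g/cm³.

4.49 g/cm³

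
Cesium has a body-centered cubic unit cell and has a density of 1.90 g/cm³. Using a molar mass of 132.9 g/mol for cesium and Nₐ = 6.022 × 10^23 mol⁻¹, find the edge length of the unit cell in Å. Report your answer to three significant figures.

With Z = 2 atoms per BCC cell, a³ = Z·M/(N_A·ρ) = 2 × 132.9 / (6.022 × 10²³ × 1.900 g/cm³) = 2.323 × 10^-22 cm³.
a = (2.323 × 10^-22)^(1/3) = 6.147 × 10^-8 cm = 6.15 Å.

6.15 Å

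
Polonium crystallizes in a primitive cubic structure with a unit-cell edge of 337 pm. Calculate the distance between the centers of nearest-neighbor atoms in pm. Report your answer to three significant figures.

In a simple cubic structure, atoms touch along the cell edge, so a = 2r; the nearest-neighbor distance equals 2r = 1.000·a.
d = 1.000 × 337 = 337 pm.

337 pm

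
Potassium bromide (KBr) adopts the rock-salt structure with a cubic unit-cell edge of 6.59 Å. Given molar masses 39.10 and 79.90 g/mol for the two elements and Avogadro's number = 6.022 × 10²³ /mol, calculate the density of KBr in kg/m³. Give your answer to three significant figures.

2760 kg/m³

The rock-salt structure contains Z = 4 formula units per cell; M(KBr) = 39.10 + 79.90 = 119.0 g/mol.
a³ = (6.590 × 10^-8 cm)³ = 2.862 × 10^-22 cm³.
ρ = 4 × 119.0 / (6.022 × 10²³ × 2.862 × 10^-22) = 2.762 g/cm³ = 2760 kg/m³.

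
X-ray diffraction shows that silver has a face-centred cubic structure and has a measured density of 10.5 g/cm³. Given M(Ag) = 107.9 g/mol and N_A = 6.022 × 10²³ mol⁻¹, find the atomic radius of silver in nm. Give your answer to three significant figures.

0.144 nm

For an FCC cell (Z = 4), a³ = Z·M/(N_A·ρ) = 4 × 107.9 / (6.022 × 10²³ × 10.50) = 6.826 × 10^-23 cm³, so a = 4.087 × 10^-8 cm = 0.4087 nm.
Atoms touch along the face diagonal, so √2·a = 4r, so r = 0.3536 × a = 0.144 nm.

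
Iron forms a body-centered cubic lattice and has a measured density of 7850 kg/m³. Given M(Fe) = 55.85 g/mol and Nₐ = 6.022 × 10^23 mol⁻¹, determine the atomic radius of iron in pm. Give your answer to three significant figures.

For a BCC cell (Z = 2), a³ = Z·M/(N_A·ρ) = 2 × 55.85 / (6.022 × 10²³ × 7.850) = 2.363 × 10^-23 cm³, so a = 2.870 × 10^-8 cm = 287.0 pm.
Atoms touch along the body diagonal, so √3·a = 4r, so r = 0.4330 × a = 124 pm.

124 pm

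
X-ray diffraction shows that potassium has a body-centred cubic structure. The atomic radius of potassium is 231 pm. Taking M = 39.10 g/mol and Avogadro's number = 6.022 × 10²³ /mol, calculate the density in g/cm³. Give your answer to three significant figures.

In a BCC lattice, atoms touch along the body diagonal, so √3·a = 4r, giving a = 533.5 pm = 5.335 × 10^-8 cm.
With Z = 2, ρ = Z·M/(N_A·a³) = 2 × 39.10 / (6.022 × 10²³ × 1.518 × 10^-22) = 0.8553 g/cm³.

0.855 g/cm³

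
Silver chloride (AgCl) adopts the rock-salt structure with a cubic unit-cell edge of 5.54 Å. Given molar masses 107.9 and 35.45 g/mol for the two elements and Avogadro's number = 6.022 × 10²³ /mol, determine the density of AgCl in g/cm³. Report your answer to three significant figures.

5.60 g/cm³

The rock-salt structure contains Z = 4 formula units per cell; M(AgCl) = 107.9 + 35.45 = 143.35 g/mol.
a³ = (5.540 × 10^-8 cm)³ = 1.700 × 10^-22 cm³.
ρ = 4 × 143.35 / (6.022 × 10²³ × 1.700 × 10^-22) = 5.600 g/cm³.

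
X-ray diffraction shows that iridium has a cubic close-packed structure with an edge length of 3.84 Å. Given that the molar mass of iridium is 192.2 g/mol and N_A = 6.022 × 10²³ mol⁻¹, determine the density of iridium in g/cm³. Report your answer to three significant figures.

An FCC unit cell contains Z = 4 atoms.
Cell volume: a³ = (3.84 Å)³ = (3.840 × 10^-8 cm)³ = 5.662 × 10^-23 cm³.
ρ = Z·M/(N_A·a³) = 4 × 192.2 / (6.022 × 10²³ × 5.662 × 10^-23) = 22.55 g/cm³.

22.5 g/cm³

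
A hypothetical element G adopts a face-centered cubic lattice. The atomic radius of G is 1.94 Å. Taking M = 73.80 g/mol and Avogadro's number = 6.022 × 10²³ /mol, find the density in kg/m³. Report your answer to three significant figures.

In an FCC lattice, atoms touch along the face diagonal, so √2·a = 4r, giving a = 5.487 Å = 5.487 × 10^-8 cm.
With Z = 4, ρ = Z·M/(N_A·a³) = 4 × 73.80 / (6.022 × 10²³ × 1.652 × 10^-22) = 2.967 g/cm³ = 2970 kg/m³.

2970 kg/m³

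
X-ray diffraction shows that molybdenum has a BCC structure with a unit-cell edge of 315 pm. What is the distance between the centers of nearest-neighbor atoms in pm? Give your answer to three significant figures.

273 pm

In a BCC structure, atoms touch along the body diagonal, so √3·a = 4r; the nearest-neighbor distance equals 2r = 0.8660·a.
d = 0.8660 × 315 = 273 pm.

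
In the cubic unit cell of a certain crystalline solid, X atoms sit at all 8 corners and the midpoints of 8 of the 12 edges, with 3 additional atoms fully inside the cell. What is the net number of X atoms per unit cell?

Corner atoms are shared by 8 cells (1/8 each), edge atoms by 4 (1/4 each), interior atoms are unshared.
Net atoms = 8 × 1/8 + 8 × 1/4 + 3 = 1 + 2 + 3 = 6.

6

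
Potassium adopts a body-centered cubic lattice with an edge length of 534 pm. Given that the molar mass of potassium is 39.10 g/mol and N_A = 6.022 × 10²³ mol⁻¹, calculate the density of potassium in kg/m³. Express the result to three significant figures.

853 kg/m³

A BCC unit cell contains Z = 2 atoms.
Cell volume: a³ = (534 pm)³ = (5.340 × 10^-8 cm)³ = 1.523 × 10^-22 cm³.
ρ = Z·M/(N_A·a³) = 2 × 39.10 / (6.022 × 10²³ × 1.523 × 10^-22) = 0.8528 g/cm³ = 853 kg/m³.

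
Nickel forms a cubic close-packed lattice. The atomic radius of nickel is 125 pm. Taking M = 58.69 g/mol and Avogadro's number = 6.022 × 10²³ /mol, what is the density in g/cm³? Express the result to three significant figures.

In an FCC lattice, atoms touch along the face diagonal, so √2·a = 4r, giving a = 353.6 pm = 3.536 × 10^-8 cm.
With Z = 4, ρ = Z·M/(N_A·a³) = 4 × 58.69 / (6.022 × 10²³ × 4.419 × 10^-23) = 8.821 g/cm³.

8.82 g/cm³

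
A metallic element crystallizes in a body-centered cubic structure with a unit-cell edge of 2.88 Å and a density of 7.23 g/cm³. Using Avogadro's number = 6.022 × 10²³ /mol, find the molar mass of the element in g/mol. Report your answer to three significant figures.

52.0 g/mol

A BCC cell has Z = 2 atoms; a = 2.880 × 10^-8 cm.
M = ρ·N_A·a³/Z = 7.23 × 6.022 × 10²³ × 2.389 × 10^-23 / 2 = 52.0 g/mol.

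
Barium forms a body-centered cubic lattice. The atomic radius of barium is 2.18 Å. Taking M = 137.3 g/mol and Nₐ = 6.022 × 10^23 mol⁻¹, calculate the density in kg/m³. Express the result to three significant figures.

3570 kg/m³

In a BCC lattice, atoms touch along the body diagonal, so √3·a = 4r, giving a = 5.034 Å = 5.034 × 10^-8 cm.
With Z = 2, ρ = Z·M/(N_A·a³) = 2 × 137.3 / (6.022 × 10²³ × 1.276 × 10^-22) = 3.573 g/cm³ = 3570 kg/m³.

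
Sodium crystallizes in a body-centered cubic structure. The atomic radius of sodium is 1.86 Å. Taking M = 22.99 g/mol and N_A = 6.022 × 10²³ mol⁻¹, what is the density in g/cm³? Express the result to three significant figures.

In a BCC lattice, atoms touch along the body diagonal, so √3·a = 4r, giving a = 4.295 Å = 4.295 × 10^-8 cm.
With Z = 2, ρ = Z·M/(N_A·a³) = 2 × 22.99 / (6.022 × 10²³ × 7.926 × 10^-23) = 0.9634 g/cm³.

0.963 g/cm³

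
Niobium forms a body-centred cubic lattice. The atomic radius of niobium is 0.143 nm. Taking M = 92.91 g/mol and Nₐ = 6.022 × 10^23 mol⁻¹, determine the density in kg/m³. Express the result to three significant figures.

8570 kg/m³

In a BCC lattice, atoms touch along the body diagonal, so √3·a = 4r, giving a = 0.3302 nm = 3.302 × 10^-8 cm.
With Z = 2, ρ = Z·M/(N_A·a³) = 2 × 92.91 / (6.022 × 10²³ × 3.602 × 10^-23) = 8.567 g/cm³ = 8570 kg/m³.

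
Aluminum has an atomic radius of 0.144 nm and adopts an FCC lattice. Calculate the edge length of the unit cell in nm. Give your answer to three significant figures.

0.407 nm

In an FCC lattice, atoms touch along the face diagonal, so √2·a = 4r.
a = 4r/√2 = 4 × 0.144 / 1.4142 = 0.407 nm.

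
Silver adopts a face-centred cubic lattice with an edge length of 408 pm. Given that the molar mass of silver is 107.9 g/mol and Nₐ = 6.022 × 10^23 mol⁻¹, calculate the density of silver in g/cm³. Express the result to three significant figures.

10.6 g/cm³

An FCC unit cell contains Z = 4 atoms.
Cell volume: a³ = (408 pm)³ = (4.080 × 10^-8 cm)³ = 6.792 × 10^-23 cm³.
ρ = Z·M/(N_A·a³) = 4 × 107.9 / (6.022 × 10²³ × 6.792 × 10^-23) = 10.55 g/cm³.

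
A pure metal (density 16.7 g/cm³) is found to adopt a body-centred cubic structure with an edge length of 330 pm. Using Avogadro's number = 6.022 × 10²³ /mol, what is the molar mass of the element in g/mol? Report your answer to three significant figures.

A BCC cell has Z = 2 atoms; a = 3.300 × 10^-8 cm.
M = ρ·N_A·a³/Z = 16.7 × 6.022 × 10²³ × 3.594 × 10^-23 / 2 = 181 g/mol.

181 g/mol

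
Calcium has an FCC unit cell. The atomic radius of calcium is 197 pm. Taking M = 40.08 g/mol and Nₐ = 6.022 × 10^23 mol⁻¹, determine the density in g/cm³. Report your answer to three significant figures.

1.54 g/cm³

In an FCC lattice, atoms touch along the face diagonal, so √2·a = 4r, giving a = 557.2 pm = 5.572 × 10^-8 cm.
With Z = 4, ρ = Z·M/(N_A·a³) = 4 × 40.08 / (6.022 × 10²³ × 1.730 × 10^-22) = 1.539 g/cm³.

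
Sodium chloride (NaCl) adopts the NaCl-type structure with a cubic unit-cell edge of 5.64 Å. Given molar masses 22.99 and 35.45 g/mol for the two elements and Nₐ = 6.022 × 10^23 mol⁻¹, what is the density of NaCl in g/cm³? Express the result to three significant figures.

The NaCl-type structure contains Z = 4 formula units per cell; M(NaCl) = 22.99 + 35.45 = 58.44 g/mol.
a³ = (5.640 × 10^-8 cm)³ = 1.794 × 10^-22 cm³.
ρ = 4 × 58.44 / (6.022 × 10²³ × 1.794 × 10^-22) = 2.164 g/cm³.

2.16 g/cm³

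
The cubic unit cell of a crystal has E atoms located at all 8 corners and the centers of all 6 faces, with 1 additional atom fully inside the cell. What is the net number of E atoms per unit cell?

5

Corner atoms are shared by 8 cells (1/8 each), face atoms by 2 (1/2 each), interior atoms are unshared.
Net atoms = 8 × 1/8 + 6 × 1/2 + 1 = 1 + 3 + 1 = 5.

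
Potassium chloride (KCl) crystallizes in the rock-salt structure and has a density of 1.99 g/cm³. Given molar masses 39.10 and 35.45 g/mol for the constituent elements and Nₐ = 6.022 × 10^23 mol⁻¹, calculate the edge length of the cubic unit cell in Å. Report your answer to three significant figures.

6.29 Å

M(KCl) = 74.55 g/mol; Z = 4 formula units per cell.
a³ = Z·M/(N_A·ρ) = 4 × 74.55 / (6.022 × 10²³ × 1.99) = 2.488 × 10^-22 cm³, so a = 6.290 × 10^-8 cm = 6.29 Å.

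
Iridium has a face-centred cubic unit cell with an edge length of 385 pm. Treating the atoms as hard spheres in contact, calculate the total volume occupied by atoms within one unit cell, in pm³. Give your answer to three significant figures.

4.23 × 10^7 pm³

In an FCC lattice atoms touch along the face diagonal, so √2·a = 4r, so r = 0.3536a = 136.1 pm.
V_atoms = Z × (4/3)πr³ = 4 × (4/3)π × (136.1)³ = 4.23 × 10^7 pm³.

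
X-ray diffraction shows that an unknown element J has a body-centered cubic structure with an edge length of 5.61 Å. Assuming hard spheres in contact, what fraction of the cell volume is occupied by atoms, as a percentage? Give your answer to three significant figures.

In a BCC lattice atoms touch along the body diagonal, so √3·a = 4r, so r = 0.4330a = 2.429 Å.
Packing fraction = Z·(4/3)πr³ / a³ = 2 × (4/3)π × (2.429)³ / (5.61)³ = 0.6802 = 68.0%.

68.0%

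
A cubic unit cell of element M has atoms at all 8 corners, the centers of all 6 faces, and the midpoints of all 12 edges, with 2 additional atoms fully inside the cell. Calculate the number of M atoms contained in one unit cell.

Corner atoms are shared by 8 cells (1/8 each), face atoms by 2 (1/2 each), edge atoms by 4 (1/4 each), interior atoms are unshared.
Net atoms = 8 × 1/8 + 6 × 1/2 + 12 × 1/4 + 2 = 1 + 3 + 3 + 2 = 9.

9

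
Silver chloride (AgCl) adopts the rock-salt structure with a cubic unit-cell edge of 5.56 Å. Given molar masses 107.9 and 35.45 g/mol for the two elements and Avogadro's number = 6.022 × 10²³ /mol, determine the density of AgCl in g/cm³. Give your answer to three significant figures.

The rock-salt structure contains Z = 4 formula units per cell; M(AgCl) = 107.9 + 35.45 = 143.35 g/mol.
a³ = (5.560 × 10^-8 cm)³ = 1.719 × 10^-22 cm³.
ρ = 4 × 143.35 / (6.022 × 10²³ × 1.719 × 10^-22) = 5.540 g/cm³.

5.54 g/cm³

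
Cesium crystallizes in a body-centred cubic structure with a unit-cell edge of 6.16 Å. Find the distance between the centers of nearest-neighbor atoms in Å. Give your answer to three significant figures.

In a BCC structure, atoms touch along the body diagonal, so √3·a = 4r; the nearest-neighbor distance equals 2r = 0.8660·a.
d = 0.8660 × 6.16 = 5.33 Å.

5.33 Å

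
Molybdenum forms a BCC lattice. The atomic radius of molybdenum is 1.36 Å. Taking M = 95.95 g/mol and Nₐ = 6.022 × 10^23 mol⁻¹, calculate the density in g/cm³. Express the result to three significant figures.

In a BCC lattice, atoms touch along the body diagonal, so √3·a = 4r, giving a = 3.141 Å = 3.141 × 10^-8 cm.
With Z = 2, ρ = Z·M/(N_A·a³) = 2 × 95.95 / (6.022 × 10²³ × 3.098 × 10^-23) = 10.29 g/cm³.

10.3 g/cm³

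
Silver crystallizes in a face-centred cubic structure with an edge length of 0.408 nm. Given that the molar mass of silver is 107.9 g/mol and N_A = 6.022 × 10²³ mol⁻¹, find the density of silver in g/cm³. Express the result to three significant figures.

An FCC unit cell contains Z = 4 atoms.
Cell volume: a³ = (0.408 nm)³ = (4.080 × 10^-8 cm)³ = 6.792 × 10^-23 cm³.
ρ = Z·M/(N_A·a³) = 4 × 107.9 / (6.022 × 10²³ × 6.792 × 10^-23) = 10.55 g/cm³.

10.6 g/cm³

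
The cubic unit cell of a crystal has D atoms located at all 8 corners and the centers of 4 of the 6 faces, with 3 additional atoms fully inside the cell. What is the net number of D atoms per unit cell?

Corner atoms are shared by 8 cells (1/8 each), face atoms by 2 (1/2 each), interior atoms are unshared.
Net atoms = 8 × 1/8 + 4 × 1/2 + 3 = 1 + 2 + 3 = 6.

6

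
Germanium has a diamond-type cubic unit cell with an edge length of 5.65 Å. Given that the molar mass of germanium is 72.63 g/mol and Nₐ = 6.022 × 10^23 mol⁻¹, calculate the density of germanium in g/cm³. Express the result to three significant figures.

A diamond cubic unit cell contains Z = 8 atoms.
Cell volume: a³ = (5.65 Å)³ = (5.650 × 10^-8 cm)³ = 1.804 × 10^-22 cm³.
ρ = Z·M/(N_A·a³) = 8 × 72.63 / (6.022 × 10²³ × 1.804 × 10^-22) = 5.350 g/cm³.

5.35 g/cm³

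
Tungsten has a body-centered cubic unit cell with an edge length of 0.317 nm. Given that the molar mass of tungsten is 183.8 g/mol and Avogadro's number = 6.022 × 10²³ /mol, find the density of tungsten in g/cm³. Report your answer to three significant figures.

19.2 g/cm³

A BCC unit cell contains Z = 2 atoms.
Cell volume: a³ = (0.317 nm)³ = (3.170 × 10^-8 cm)³ = 3.186 × 10^-23 cm³.
ρ = Z·M/(N_A·a³) = 2 × 183.8 / (6.022 × 10²³ × 3.186 × 10^-23) = 19.16 g/cm³.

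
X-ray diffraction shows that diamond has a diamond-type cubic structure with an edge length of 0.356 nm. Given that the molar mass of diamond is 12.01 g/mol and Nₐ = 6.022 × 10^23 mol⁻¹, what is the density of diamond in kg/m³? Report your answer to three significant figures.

3540 kg/m³

A diamond cubic unit cell contains Z = 8 atoms.
Cell volume: a³ = (0.356 nm)³ = (3.560 × 10^-8 cm)³ = 4.512 × 10^-23 cm³.
ρ = Z·M/(N_A·a³) = 8 × 12.01 / (6.022 × 10²³ × 4.512 × 10^-23) = 3.536 g/cm³ = 3540 kg/m³.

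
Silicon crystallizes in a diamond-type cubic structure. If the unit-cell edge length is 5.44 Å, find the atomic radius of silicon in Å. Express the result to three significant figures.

In a diamond cubic lattice, nearest neighbors lie along the body diagonal with √3·a = 8r.
r = √3·a/8 = 1.7321 × 5.44 / 8 = 1.18 Å.

1.18 Å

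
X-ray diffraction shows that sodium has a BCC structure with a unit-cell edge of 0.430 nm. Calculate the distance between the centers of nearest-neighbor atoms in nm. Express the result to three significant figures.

In a BCC structure, atoms touch along the body diagonal, so √3·a = 4r; the nearest-neighbor distance equals 2r = 0.8660·a.
d = 0.8660 × 0.430 = 0.372 nm.

0.372 nm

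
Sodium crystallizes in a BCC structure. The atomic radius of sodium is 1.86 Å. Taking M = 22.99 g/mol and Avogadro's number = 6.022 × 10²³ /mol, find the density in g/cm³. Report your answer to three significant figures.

In a BCC lattice, atoms touch along the body diagonal, so √3·a = 4r, giving a = 4.295 Å = 4.295 × 10^-8 cm.
With Z = 2, ρ = Z·M/(N_A·a³) = 2 × 22.99 / (6.022 × 10²³ × 7.926 × 10^-23) = 0.9634 g/cm³.

0.963 g/cm³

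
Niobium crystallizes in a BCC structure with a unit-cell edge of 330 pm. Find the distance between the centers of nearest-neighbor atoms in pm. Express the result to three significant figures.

286 pm

In a BCC structure, atoms touch along the body diagonal, so √3·a = 4r; the nearest-neighbor distance equals 2r = 0.8660·a.
d = 0.8660 × 330 = 286 pm.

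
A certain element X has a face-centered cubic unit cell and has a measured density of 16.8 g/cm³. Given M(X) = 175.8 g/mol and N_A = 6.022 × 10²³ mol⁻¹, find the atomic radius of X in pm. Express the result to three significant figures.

145 pm

For an FCC cell (Z = 4), a³ = Z·M/(N_A·ρ) = 4 × 175.8 / (6.022 × 10²³ × 16.80) = 6.951 × 10^-23 cm³, so a = 4.112 × 10^-8 cm = 411.2 pm.
Atoms touch along the face diagonal, so √2·a = 4r, so r = 0.3536 × a = 145 pm.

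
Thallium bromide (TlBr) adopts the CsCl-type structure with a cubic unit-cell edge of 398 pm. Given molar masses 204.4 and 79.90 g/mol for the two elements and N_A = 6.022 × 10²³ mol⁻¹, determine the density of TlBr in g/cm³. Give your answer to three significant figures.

7.49 g/cm³

The CsCl-type structure contains Z = 1 formula unit per cell; M(TlBr) = 204.4 + 79.90 = 284.3 g/mol.
a³ = (3.980 × 10^-8 cm)³ = 6.304 × 10^-23 cm³.
ρ = 1 × 284.3 / (6.022 × 10²³ × 6.304 × 10^-23) = 7.488 g/cm³.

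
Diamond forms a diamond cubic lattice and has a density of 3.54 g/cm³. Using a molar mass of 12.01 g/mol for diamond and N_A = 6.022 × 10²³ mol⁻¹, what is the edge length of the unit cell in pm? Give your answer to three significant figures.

With Z = 8 atoms per diamond cubic cell, a³ = Z·M/(N_A·ρ) = 8 × 12.01 / (6.022 × 10²³ × 3.540 g/cm³) = 4.507 × 10^-23 cm³.
a = (4.507 × 10^-23)^(1/3) = 3.559 × 10^-8 cm = 356 pm.

356 pm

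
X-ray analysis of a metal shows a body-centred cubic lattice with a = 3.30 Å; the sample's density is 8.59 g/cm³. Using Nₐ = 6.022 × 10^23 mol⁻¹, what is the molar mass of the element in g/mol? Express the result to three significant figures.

A BCC cell has Z = 2 atoms; a = 3.300 × 10^-8 cm.
M = ρ·N_A·a³/Z = 8.59 × 6.022 × 10²³ × 3.594 × 10^-23 / 2 = 92.9 g/mol.

92.9 g/mol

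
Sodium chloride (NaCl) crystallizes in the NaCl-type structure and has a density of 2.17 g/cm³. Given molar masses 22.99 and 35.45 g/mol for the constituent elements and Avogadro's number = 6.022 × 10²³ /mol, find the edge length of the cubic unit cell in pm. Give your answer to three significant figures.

M(NaCl) = 58.44 g/mol; Z = 4 formula units per cell.
a³ = Z·M/(N_A·ρ) = 4 × 58.44 / (6.022 × 10²³ × 2.17) = 1.789 × 10^-22 cm³, so a = 5.635 × 10^-8 cm = 563 pm.

563 pm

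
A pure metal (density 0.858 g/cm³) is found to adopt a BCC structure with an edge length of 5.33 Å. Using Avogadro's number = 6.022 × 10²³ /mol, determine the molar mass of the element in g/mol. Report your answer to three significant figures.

39.1 g/mol

A BCC cell has Z = 2 atoms; a = 5.330 × 10^-8 cm.
M = ρ·N_A·a³/Z = 0.858 × 6.022 × 10²³ × 1.514 × 10^-22 / 2 = 39.1 g/mol.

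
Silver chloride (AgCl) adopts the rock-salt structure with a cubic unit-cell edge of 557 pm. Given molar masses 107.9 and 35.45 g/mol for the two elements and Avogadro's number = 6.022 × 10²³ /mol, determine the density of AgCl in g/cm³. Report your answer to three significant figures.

5.51 g/cm³

The rock-salt structure contains Z = 4 formula units per cell; M(AgCl) = 107.9 + 35.45 = 143.35 g/mol.
a³ = (5.570 × 10^-8 cm)³ = 1.728 × 10^-22 cm³.
ρ = 4 × 143.35 / (6.022 × 10²³ × 1.728 × 10^-22) = 5.510 g/cm³.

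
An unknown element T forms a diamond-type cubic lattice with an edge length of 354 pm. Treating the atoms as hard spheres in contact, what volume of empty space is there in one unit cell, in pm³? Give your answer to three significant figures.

In a diamond cubic lattice nearest neighbors lie along the body diagonal with √3·a = 8r, so r = 0.2165a = 76.64 pm.
V_cell = a³ = 4.436 × 10^7 pm³; V_atoms = 8 × (4/3)πr³ = 1.509 × 10^7 pm³.
Empty space = 4.436 × 10^7 − 1.509 × 10^7 = 2.93 × 10^7 pm³.

2.93 × 10^7 pm³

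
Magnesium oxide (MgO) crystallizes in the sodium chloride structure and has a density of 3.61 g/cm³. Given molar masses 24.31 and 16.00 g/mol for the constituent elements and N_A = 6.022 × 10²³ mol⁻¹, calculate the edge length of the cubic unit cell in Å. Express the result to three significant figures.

4.20 Å

M(MgO) = 40.31 g/mol; Z = 4 formula units per cell.
a³ = Z·M/(N_A·ρ) = 4 × 40.31 / (6.022 × 10²³ × 3.61) = 7.417 × 10^-23 cm³, so a = 4.202 × 10^-8 cm = 4.20 Å.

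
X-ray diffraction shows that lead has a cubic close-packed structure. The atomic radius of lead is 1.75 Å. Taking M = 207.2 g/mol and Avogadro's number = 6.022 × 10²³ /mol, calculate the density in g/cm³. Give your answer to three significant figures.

In an FCC lattice, atoms touch along the face diagonal, so √2·a = 4r, giving a = 4.950 Å = 4.950 × 10^-8 cm.
With Z = 4, ρ = Z·M/(N_A·a³) = 4 × 207.2 / (6.022 × 10²³ × 1.213 × 10^-22) = 11.35 g/cm³.

11.3 g/cm³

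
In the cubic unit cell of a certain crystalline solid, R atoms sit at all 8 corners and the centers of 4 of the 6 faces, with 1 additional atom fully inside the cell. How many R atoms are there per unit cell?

Corner atoms are shared by 8 cells (1/8 each), face atoms by 2 (1/2 each), interior atoms are unshared.
Net atoms = 8 × 1/8 + 4 × 1/2 + 1 = 1 + 2 + 1 = 4.

4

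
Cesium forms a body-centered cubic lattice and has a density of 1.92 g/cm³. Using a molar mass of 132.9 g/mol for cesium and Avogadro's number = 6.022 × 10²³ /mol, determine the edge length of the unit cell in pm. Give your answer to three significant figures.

613 pm

With Z = 2 atoms per BCC cell, a³ = Z·M/(N_A·ρ) = 2 × 132.9 / (6.022 × 10²³ × 1.920 g/cm³) = 2.299 × 10^-22 cm³.
a = (2.299 × 10^-22)^(1/3) = 6.126 × 10^-8 cm = 613 pm.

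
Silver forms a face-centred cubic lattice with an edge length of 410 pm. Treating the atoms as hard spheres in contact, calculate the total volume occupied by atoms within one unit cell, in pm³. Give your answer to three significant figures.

In an FCC lattice atoms touch along the face diagonal, so √2·a = 4r, so r = 0.3536a = 145.0 pm.
V_atoms = Z × (4/3)πr³ = 4 × (4/3)π × (145.0)³ = 5.10 × 10^7 pm³.

5.10 × 10^7 pm³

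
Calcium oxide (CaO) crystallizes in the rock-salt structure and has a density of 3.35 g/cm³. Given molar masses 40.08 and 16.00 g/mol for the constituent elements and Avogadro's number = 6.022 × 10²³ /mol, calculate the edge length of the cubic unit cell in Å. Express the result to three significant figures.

4.81 Å

M(CaO) = 56.08 g/mol; Z = 4 formula units per cell.
a³ = Z·M/(N_A·ρ) = 4 × 56.08 / (6.022 × 10²³ × 3.35) = 1.112 × 10^-22 cm³, so a = 4.809 × 10^-8 cm = 4.81 Å.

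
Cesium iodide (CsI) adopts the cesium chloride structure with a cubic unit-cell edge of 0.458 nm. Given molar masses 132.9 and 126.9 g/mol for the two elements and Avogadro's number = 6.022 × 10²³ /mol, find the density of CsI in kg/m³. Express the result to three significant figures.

4490 kg/m³

The cesium chloride structure contains Z = 1 formula unit per cell; M(CsI) = 132.9 + 126.9 = 259.8 g/mol.
a³ = (4.580 × 10^-8 cm)³ = 9.607 × 10^-23 cm³.
ρ = 1 × 259.8 / (6.022 × 10²³ × 9.607 × 10^-23) = 4.491 g/cm³ = 4490 kg/m³.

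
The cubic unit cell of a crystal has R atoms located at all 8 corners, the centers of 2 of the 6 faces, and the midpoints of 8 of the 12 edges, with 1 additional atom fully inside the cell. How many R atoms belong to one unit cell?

Corner atoms are shared by 8 cells (1/8 each), face atoms by 2 (1/2 each), edge atoms by 4 (1/4 each), interior atoms are unshared.
Net atoms = 8 × 1/8 + 2 × 1/2 + 8 × 1/4 + 1 = 1 + 1 + 2 + 1 = 5.

5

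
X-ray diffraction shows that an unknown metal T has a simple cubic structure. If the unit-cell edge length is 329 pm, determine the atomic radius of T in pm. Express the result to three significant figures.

165 pm

In a simple cubic lattice, atoms touch along the cell edge, so a = 2r.
r = a/2 = 329/2 = 165 pm.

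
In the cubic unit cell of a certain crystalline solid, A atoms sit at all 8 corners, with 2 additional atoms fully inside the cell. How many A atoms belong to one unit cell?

3

Corner atoms are shared by 8 cells (1/8 each), interior atoms are unshared.
Net atoms = 8 × 1/8 + 2 = 1 + 2 = 3.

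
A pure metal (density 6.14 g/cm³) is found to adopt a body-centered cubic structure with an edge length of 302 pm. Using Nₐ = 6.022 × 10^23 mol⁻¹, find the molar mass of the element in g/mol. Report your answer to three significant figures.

50.9 g/mol

A BCC cell has Z = 2 atoms; a = 3.020 × 10^-8 cm.
M = ρ·N_A·a³/Z = 6.14 × 6.022 × 10²³ × 2.754 × 10^-23 / 2 = 50.9 g/mol.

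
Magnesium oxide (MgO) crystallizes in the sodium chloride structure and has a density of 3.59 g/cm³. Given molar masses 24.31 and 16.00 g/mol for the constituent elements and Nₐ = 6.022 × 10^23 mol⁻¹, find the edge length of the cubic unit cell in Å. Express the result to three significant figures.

4.21 Å

M(MgO) = 40.31 g/mol; Z = 4 formula units per cell.
a³ = Z·M/(N_A·ρ) = 4 × 40.31 / (6.022 × 10²³ × 3.59) = 7.458 × 10^-23 cm³, so a = 4.209 × 10^-8 cm = 4.21 Å.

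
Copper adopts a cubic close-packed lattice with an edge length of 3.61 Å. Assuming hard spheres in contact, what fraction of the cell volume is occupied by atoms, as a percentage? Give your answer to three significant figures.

74.0%

In an FCC lattice atoms touch along the face diagonal, so √2·a = 4r, so r = 0.3536a = 1.276 Å.
Packing fraction = Z·(4/3)πr³ / a³ = 4 × (4/3)π × (1.276)³ / (3.61)³ = 0.7405 = 74.0%.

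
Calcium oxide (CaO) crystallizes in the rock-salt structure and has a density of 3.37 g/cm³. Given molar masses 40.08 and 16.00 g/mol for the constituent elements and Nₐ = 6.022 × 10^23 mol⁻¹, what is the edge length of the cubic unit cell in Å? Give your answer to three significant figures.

4.80 Å

M(CaO) = 56.08 g/mol; Z = 4 formula units per cell.
a³ = Z·M/(N_A·ρ) = 4 × 56.08 / (6.022 × 10²³ × 3.37) = 1.105 × 10^-22 cm³, so a = 4.799 × 10^-8 cm = 4.80 Å.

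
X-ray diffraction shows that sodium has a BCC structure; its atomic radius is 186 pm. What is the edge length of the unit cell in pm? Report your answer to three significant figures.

430 pm

In a BCC lattice, atoms touch along the body diagonal, so √3·a = 4r.
a = 4r/√3 = 4 × 186 / 1.7321 = 430 pm.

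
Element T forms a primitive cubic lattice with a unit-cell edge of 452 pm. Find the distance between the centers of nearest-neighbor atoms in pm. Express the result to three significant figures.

452 pm

In a simple cubic structure, atoms touch along the cell edge, so a = 2r; the nearest-neighbor distance equals 2r = 1.000·a.
d = 1.000 × 452 = 452 pm.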